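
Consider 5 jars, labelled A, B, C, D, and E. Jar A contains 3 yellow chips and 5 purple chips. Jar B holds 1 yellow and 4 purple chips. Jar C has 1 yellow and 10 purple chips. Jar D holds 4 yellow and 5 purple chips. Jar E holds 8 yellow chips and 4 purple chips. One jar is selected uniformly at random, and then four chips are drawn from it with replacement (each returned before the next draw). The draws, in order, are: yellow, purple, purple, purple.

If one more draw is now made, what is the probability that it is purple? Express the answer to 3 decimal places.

0.693

Under each hypothesis, the probability of the observed sequence is: P(data | jar A) = (3/8)(5/8)(5/8)(5/8) = 0.091553; P(data | jar B) = (1/5)(4/5)(4/5)(4/5) = 0.1024; P(data | jar C) = (1/11)(10/11)(10/11)(10/11) = 0.068301; P(data | jar D) = (4/9)(5/9)(5/9)(5/9) = 0.076208; P(data | jar E) = (8/12)(4/12)(4/12)(4/12) = 0.024691.
The prior-weighted likelihoods are 1/5 · 0.091553 = 0.018311, 1/5 · 0.1024 = 0.02048, 1/5 · 0.068301 = 0.01366, 1/5 · 0.076208 = 0.015242, 1/5 · 0.024691 = 0.0049383; these sum to 0.072631.
The posterior is then P(jar A | data) = 0.2521, P(jar B | data) = 0.28197, P(jar C | data) = 0.18808, P(jar D | data) = 0.20985, P(jar E | data) = 0.067992.
The predictive probability is P(purple next | data) = (5/8)(0.2521) + (4/5)(0.28197) + (10/11)(0.18808) + (5/9)(0.20985) + (1/3)(0.067992) = 0.69337.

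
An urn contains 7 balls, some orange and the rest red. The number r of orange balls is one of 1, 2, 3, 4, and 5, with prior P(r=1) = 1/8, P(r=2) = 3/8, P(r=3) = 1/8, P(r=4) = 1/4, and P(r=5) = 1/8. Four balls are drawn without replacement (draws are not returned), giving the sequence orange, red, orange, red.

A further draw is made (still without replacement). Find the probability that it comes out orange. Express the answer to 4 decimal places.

The likelihood of the observed sequence under each hypothesis: P(data | r = 1) = (1/7)(6/6)(0/5) = 0; P(data | r = 2) = (2/7)(5/6)(1/5)(4/4) = 1/21; P(data | r = 3) = (3/7)(4/6)(2/5)(3/4) = 3/35; P(data | r = 4) = (4/7)(3/6)(3/5)(2/4) = 3/35; P(data | r = 5) = (5/7)(2/6)(4/5)(1/4) = 1/21.
The prior-weighted likelihoods are 1/8 · 0 = 0, 3/8 · 1/21 = 1/56, 1/8 · 3/35 = 3/280, 1/4 · 3/35 = 3/140, 1/8 · 1/21 = 1/168; these sum to 47/840.
The posterior is then P(r = 1 | data) = 0, P(r = 2 | data) = 15/47, P(r = 3 | data) = 9/47, P(r = 4 | data) = 18/47, P(r = 5 | data) = 5/47.
Averaging over the posterior, P(orange next | data) = (0)(15/47) + (1/3)(9/47) + (2/3)(18/47) + (1)(5/47) = 20/47.

0.4255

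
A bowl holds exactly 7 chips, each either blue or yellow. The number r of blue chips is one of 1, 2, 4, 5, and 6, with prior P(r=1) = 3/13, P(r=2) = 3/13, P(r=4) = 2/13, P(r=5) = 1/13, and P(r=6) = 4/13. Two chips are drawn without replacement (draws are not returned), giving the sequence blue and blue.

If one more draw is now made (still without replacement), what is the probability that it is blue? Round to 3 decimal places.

0.692

Compute the likelihood of the observed sequence for each case: P(data | r = 1) = (1/7)(0/6) = 0; P(data | r = 2) = (2/7)(1/6) = 1/21; P(data | r = 4) = (4/7)(3/6) = 2/7; P(data | r = 5) = (5/7)(4/6) = 10/21; P(data | r = 6) = (6/7)(5/6) = 5/7.
The prior-weighted likelihoods are 3/13 · 0 = 0, 3/13 · 1/21 = 1/91, 2/13 · 2/7 = 4/91, 1/13 · 10/21 = 10/273, 4/13 · 5/7 = 20/91; summing to 85/273.
Normalising, the posterior is P(r = 1 | data) = 0, P(r = 2 | data) = 3/85, P(r = 4 | data) = 12/85, P(r = 5 | data) = 2/17, P(r = 6 | data) = 12/17.
The predictive probability is P(blue next | data) = (0)(3/85) + (2/5)(12/85) + (3/5)(2/17) + (4/5)(12/17) = 294/425.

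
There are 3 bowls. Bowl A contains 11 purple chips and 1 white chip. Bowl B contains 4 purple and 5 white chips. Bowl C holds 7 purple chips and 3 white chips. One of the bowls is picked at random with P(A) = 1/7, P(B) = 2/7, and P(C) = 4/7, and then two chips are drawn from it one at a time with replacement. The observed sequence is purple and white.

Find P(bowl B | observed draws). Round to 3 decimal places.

0.350

The likelihood of the observed sequence under each hypothesis: P(data | bowl A) = (11/12)(1/12) = 0.076389; P(data | bowl B) = (4/9)(5/9) = 0.24691; P(data | bowl C) = (7/10)(3/10) = 0.21.
The prior-weighted likelihoods are 1/7 · 0.076389 = 0.010913, 2/7 · 0.24691 = 0.070547, 4/7 · 0.21 = 0.12; these sum to 0.20146.
So P(bowl B | data) = (0.070547) / (0.20146) = 0.35018.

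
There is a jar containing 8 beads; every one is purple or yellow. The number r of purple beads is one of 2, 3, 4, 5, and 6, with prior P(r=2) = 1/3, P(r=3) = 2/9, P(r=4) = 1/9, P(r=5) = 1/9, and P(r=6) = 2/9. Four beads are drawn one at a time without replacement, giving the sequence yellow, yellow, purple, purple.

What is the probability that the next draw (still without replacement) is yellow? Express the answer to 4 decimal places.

Under each hypothesis, the probability of the observed sequence is: P(data | r = 2) = (6/8)(5/7)(2/6)(1/5) = 0.035714; P(data | r = 3) = (5/8)(4/7)(3/6)(2/5) = 0.071429; P(data | r = 4) = (4/8)(3/7)(4/6)(3/5) = 0.085714; P(data | r = 5) = (3/8)(2/7)(5/6)(4/5) = 0.071429; P(data | r = 6) = (2/8)(1/7)(6/6)(5/5) = 0.035714.
Weighting by the prior gives 1/3 · 0.035714 = 0.011905, 2/9 · 0.071429 = 0.015873, 1/9 · 0.085714 = 0.0095238, 1/9 · 0.071429 = 0.0079365, 2/9 · 0.035714 = 0.0079365; summing to 0.053175.
Dividing through by the total gives posterior P(r = 2 | data) = 0.22388, P(r = 3 | data) = 0.29851, P(r = 4 | data) = 0.1791, P(r = 5 | data) = 0.14925, P(r = 6 | data) = 0.14925.
So P(yellow next | data) = Σ P(yellow next | H) P(H | data) = (1)(0.22388) + (3/4)(0.29851) + (1/2)(0.1791) + (1/4)(0.14925) + (0)(0.14925) = 0.57463.

0.5746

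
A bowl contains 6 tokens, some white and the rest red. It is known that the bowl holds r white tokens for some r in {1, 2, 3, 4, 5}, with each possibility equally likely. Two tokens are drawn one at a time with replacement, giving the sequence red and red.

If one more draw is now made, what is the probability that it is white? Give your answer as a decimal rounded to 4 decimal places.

The likelihood of the observed sequence under each hypothesis: P(data | r = 1) = (5/6)(5/6) = 25/36; P(data | r = 2) = (4/6)(4/6) = 4/9; P(data | r = 3) = (3/6)(3/6) = 1/4; P(data | r = 4) = (2/6)(2/6) = 1/9; P(data | r = 5) = (1/6)(1/6) = 1/36.
The prior-weighted likelihoods are 1/5 · 25/36 = 5/36, 1/5 · 4/9 = 4/45, 1/5 · 1/4 = 1/20, 1/5 · 1/9 = 1/45, 1/5 · 1/36 = 1/180; summing to 11/36.
Dividing through by the total gives posterior P(r = 1 | data) = 5/11, P(r = 2 | data) = 16/55, P(r = 3 | data) = 9/55, P(r = 4 | data) = 4/55, P(r = 5 | data) = 1/55.
So P(white next | data) = Σ P(white next | H) P(H | data) = (1/6)(5/11) + (1/3)(16/55) + (1/2)(9/55) + (2/3)(4/55) + (5/6)(1/55) = 7/22.

0.3182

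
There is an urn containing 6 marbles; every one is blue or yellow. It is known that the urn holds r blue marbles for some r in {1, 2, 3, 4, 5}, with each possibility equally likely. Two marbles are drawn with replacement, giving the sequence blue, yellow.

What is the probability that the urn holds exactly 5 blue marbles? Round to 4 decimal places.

0.1429

For each hypothesis, P(data | H) works out to: P(data | r = 1) = (1/6)(5/6) = 5/36; P(data | r = 2) = (2/6)(4/6) = 2/9; P(data | r = 3) = (3/6)(3/6) = 1/4; P(data | r = 4) = (4/6)(2/6) = 2/9; P(data | r = 5) = (5/6)(1/6) = 5/36.
Multiplying each by its prior: 1/5 · 5/36 = 1/36, 1/5 · 2/9 = 2/45, 1/5 · 1/4 = 1/20, 1/5 · 2/9 = 2/45, 1/5 · 5/36 = 1/36; these sum to 7/36.
Hence P(r = 5 | data) = (1/36) / (7/36) = 1/7.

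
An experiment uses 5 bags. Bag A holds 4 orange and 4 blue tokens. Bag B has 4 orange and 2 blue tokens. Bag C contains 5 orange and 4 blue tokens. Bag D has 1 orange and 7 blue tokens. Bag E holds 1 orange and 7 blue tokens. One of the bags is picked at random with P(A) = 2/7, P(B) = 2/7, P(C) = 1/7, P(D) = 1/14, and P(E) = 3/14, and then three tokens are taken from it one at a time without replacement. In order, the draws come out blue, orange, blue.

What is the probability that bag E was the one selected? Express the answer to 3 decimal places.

The likelihood of the observed sequence under each hypothesis: P(data | bag A) = (4/8)(4/7)(3/6) = 0.14286; P(data | bag B) = (2/6)(4/5)(1/4) = 0.066667; P(data | bag C) = (4/9)(5/8)(3/7) = 0.11905; P(data | bag D) = (7/8)(1/7)(6/6) = 0.125; P(data | bag E) = (7/8)(1/7)(6/6) = 0.125.
Weighting by the prior gives 2/7 · 0.14286 = 0.040816, 2/7 · 0.066667 = 0.019048, 1/7 · 0.11905 = 0.017007, 1/14 · 0.125 = 0.0089286, 3/14 · 0.125 = 0.026786; summing to 0.11259.
Therefore the posterior P(bag E | data) = (0.026786) / (0.11259) = 0.23792.

0.238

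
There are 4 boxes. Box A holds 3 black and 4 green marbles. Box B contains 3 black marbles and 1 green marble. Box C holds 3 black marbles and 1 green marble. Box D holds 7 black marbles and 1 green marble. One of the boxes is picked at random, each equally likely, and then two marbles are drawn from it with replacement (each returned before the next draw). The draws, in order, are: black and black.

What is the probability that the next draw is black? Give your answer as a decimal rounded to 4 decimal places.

For each hypothesis, P(data | H) works out to: P(data | box A) = (3/7)(3/7) = 0.18367; P(data | box B) = (3/4)(3/4) = 0.5625; P(data | box C) = (3/4)(3/4) = 0.5625; P(data | box D) = (7/8)(7/8) = 0.76562.
The prior-weighted likelihoods are 1/4 · 0.18367 = 0.045918, 1/4 · 0.5625 = 0.14062, 1/4 · 0.5625 = 0.14062, 1/4 · 0.76562 = 0.19141; with total 0.51857.
The posterior is then P(box A | data) = 0.088547, P(box B | data) = 0.27118, P(box C | data) = 0.27118, P(box D | data) = 0.3691.
Averaging over the posterior, P(black next | data) = (3/7)(0.088547) + (3/4)(0.27118) + (3/4)(0.27118) + (7/8)(0.3691) = 0.76768.

0.7677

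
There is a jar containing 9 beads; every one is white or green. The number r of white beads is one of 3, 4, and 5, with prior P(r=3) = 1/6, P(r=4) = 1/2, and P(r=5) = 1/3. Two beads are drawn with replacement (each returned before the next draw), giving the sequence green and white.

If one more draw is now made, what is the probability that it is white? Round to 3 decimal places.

0.465

For each hypothesis, P(data | H) works out to: P(data | r = 3) = (6/9)(3/9) = 2/9; P(data | r = 4) = (5/9)(4/9) = 20/81; P(data | r = 5) = (4/9)(5/9) = 20/81.
Weighting by the prior gives 1/6 · 2/9 = 1/27, 1/2 · 20/81 = 10/81, 1/3 · 20/81 = 20/243; summing to 59/243.
Dividing through by the total gives posterior P(r = 3 | data) = 9/59, P(r = 4 | data) = 30/59, P(r = 5 | data) = 20/59.
Averaging over the posterior, P(white next | data) = (1/3)(9/59) + (4/9)(30/59) + (5/9)(20/59) = 247/531.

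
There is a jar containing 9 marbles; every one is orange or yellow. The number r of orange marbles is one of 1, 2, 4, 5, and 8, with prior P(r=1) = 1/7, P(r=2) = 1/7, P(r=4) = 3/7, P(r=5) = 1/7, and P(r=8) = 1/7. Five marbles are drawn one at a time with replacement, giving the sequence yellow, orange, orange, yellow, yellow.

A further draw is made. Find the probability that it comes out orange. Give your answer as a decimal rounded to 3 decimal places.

0.416

Compute the likelihood of the observed sequence for each case: P(data | r = 1) = (8/9)(1/9)(1/9)(8/9)(8/9) = 0.0086708; P(data | r = 2) = (7/9)(2/9)(2/9)(7/9)(7/9) = 0.023235; P(data | r = 4) = (5/9)(4/9)(4/9)(5/9)(5/9) = 0.03387; P(data | r = 5) = (4/9)(5/9)(5/9)(4/9)(4/9) = 0.027096; P(data | r = 8) = (1/9)(8/9)(8/9)(1/9)(1/9) = 0.0010838.
Weighting by the prior gives 1/7 · 0.0086708 = 0.0012387, 1/7 · 0.023235 = 0.0033193, 3/7 · 0.03387 = 0.014516, 1/7 · 0.027096 = 0.0038709, 1/7 · 0.0010838 = 0.00015484; summing to 0.023099.
The posterior is then P(r = 1 | data) = 0.053624, P(r = 2 | data) = 0.1437, P(r = 4 | data) = 0.6284, P(r = 5 | data) = 0.16757, P(r = 8 | data) = 0.006703.
So P(orange next | data) = Σ P(orange next | H) P(H | data) = (1/9)(0.053624) + (2/9)(0.1437) + (4/9)(0.6284) + (5/9)(0.16757) + (8/9)(0.006703) = 0.41624.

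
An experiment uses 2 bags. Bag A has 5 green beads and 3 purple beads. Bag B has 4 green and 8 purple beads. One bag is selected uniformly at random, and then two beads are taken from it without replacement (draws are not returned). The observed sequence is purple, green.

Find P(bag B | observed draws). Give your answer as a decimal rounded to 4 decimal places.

0.4751

Under each hypothesis, the probability of the observed sequence is: P(data | bag A) = (3/8)(5/7) = 0.26786; P(data | bag B) = (8/12)(4/11) = 0.24242.
Multiplying each by its prior: 1/2 · 0.26786 = 0.13393, 1/2 · 0.24242 = 0.12121; with total 0.25514.
Therefore the posterior P(bag B | data) = (0.12121) / (0.25514) = 0.47508.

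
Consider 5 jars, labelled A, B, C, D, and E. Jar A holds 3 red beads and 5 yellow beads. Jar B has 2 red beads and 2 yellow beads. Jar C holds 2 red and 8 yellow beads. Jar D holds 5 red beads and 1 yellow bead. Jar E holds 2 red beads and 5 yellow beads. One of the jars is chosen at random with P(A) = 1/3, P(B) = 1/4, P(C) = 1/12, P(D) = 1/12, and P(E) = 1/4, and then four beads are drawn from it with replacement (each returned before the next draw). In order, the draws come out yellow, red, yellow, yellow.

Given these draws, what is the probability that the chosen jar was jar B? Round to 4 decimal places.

For each hypothesis, P(data | H) works out to: P(data | jar A) = (5/8)(3/8)(5/8)(5/8) = 0.091553; P(data | jar B) = (2/4)(2/4)(2/4)(2/4) = 0.0625; P(data | jar C) = (8/10)(2/10)(8/10)(8/10) = 0.1024; P(data | jar D) = (1/6)(5/6)(1/6)(1/6) = 0.003858; P(data | jar E) = (5/7)(2/7)(5/7)(5/7) = 0.10412.
Multiplying each by its prior: 1/3 · 0.091553 = 0.030518, 1/4 · 0.0625 = 0.015625, 1/12 · 0.1024 = 0.0085333, 1/12 · 0.003858 = 0.0003215, 1/4 · 0.10412 = 0.026031; with total 0.081028.
So P(jar B | data) = (0.015625) / (0.081028) = 0.19283.

0.1928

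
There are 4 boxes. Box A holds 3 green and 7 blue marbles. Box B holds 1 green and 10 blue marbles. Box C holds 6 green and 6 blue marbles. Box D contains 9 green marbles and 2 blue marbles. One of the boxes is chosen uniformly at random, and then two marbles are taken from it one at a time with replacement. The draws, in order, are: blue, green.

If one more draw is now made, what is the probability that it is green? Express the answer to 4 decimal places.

0.4588

The likelihood of the observed sequence under each hypothesis: P(data | box A) = (7/10)(3/10) = 0.21; P(data | box B) = (10/11)(1/11) = 0.082645; P(data | box C) = (6/12)(6/12) = 0.25; P(data | box D) = (2/11)(9/11) = 0.14876.
Weighting by the prior gives 1/4 · 0.21 = 0.0525, 1/4 · 0.082645 = 0.020661, 1/4 · 0.25 = 0.0625, 1/4 · 0.14876 = 0.03719; these sum to 0.17285.
The posterior is then P(box A | data) = 0.30373, P(box B | data) = 0.11953, P(box C | data) = 0.36158, P(box D | data) = 0.21516.
So P(green next | data) = Σ P(green next | H) P(H | data) = (3/10)(0.30373) + (1/11)(0.11953) + (1/2)(0.36158) + (9/11)(0.21516) = 0.45881.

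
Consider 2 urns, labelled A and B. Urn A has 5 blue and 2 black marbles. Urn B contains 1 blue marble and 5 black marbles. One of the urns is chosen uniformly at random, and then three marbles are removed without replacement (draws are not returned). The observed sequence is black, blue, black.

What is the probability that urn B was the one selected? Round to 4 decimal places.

0.7778

Under each hypothesis, the probability of the observed sequence is: P(data | urn A) = (2/7)(5/6)(1/5) = 1/21; P(data | urn B) = (5/6)(1/5)(4/4) = 1/6.
Weighting by the prior gives 1/2 · 1/21 = 1/42, 1/2 · 1/6 = 1/12; with total 3/28.
By Bayes' rule, P(urn B | data) = (1/12) / (3/28) = 7/9.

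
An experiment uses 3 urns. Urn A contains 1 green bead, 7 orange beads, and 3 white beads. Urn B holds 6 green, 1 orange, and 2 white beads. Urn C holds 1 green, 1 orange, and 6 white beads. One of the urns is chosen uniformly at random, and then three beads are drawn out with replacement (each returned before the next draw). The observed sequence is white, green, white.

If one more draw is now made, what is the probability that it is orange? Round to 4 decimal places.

0.1523

For each hypothesis, P(data | H) works out to: P(data | urn A) = (3/11)(1/11)(3/11) = 0.0067618; P(data | urn B) = (2/9)(6/9)(2/9) = 0.032922; P(data | urn C) = (6/8)(1/8)(6/8) = 0.070312.
The prior-weighted likelihoods are 1/3 · 0.0067618 = 0.0022539, 1/3 · 0.032922 = 0.010974, 1/3 · 0.070312 = 0.023438; summing to 0.036665.
Dividing through by the total gives posterior P(urn A | data) = 0.061473, P(urn B | data) = 0.2993, P(urn C | data) = 0.63923.
The predictive probability is P(orange next | data) = (7/11)(0.061473) + (1/9)(0.2993) + (1/8)(0.63923) = 0.15228.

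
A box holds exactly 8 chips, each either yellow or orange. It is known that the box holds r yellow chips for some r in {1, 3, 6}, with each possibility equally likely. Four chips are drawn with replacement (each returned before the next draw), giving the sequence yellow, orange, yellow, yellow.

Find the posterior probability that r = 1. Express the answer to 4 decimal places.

0.0122

For each hypothesis, P(data | H) works out to: P(data | r = 1) = (1/8)(7/8)(1/8)(1/8) = 0.001709; P(data | r = 3) = (3/8)(5/8)(3/8)(3/8) = 0.032959; P(data | r = 6) = (6/8)(2/8)(6/8)(6/8) = 0.10547.
Multiplying each by its prior: 1/3 · 0.001709 = 0.00056966, 1/3 · 0.032959 = 0.010986, 1/3 · 0.10547 = 0.035156; these sum to 0.046712.
So P(r = 1 | data) = (0.00056966) / (0.046712) = 0.012195.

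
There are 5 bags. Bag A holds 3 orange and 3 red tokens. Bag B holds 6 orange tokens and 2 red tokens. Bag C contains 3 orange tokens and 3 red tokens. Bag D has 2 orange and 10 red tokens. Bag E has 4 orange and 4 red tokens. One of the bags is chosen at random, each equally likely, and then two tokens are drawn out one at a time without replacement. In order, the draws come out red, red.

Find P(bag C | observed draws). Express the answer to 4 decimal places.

Under each hypothesis, the probability of the observed sequence is: P(data | bag A) = (3/6)(2/5) = 0.2; P(data | bag B) = (2/8)(1/7) = 0.035714; P(data | bag C) = (3/6)(2/5) = 0.2; P(data | bag D) = (10/12)(9/11) = 0.68182; P(data | bag E) = (4/8)(3/7) = 0.21429.
The prior-weighted likelihoods are 1/5 · 0.2 = 0.04, 1/5 · 0.035714 = 0.0071429, 1/5 · 0.2 = 0.04, 1/5 · 0.68182 = 0.13636, 1/5 · 0.21429 = 0.042857; summing to 0.26636.
So P(bag C | data) = (0.04) / (0.26636) = 0.15017.

0.1502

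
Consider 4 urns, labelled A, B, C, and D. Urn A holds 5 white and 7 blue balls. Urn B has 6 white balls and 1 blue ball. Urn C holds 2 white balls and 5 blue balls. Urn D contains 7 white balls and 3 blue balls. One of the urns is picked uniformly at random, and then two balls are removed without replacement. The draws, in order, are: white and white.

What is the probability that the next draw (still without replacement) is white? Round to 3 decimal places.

Under each hypothesis, the probability of the observed sequence is: P(data | urn A) = (5/12)(4/11) = 0.15152; P(data | urn B) = (6/7)(5/6) = 0.71429; P(data | urn C) = (2/7)(1/6) = 0.047619; P(data | urn D) = (7/10)(6/9) = 0.46667.
Multiplying each by its prior: 1/4 · 0.15152 = 0.037879, 1/4 · 0.71429 = 0.17857, 1/4 · 0.047619 = 0.011905, 1/4 · 0.46667 = 0.11667; summing to 0.34502.
The posterior is then P(urn A | data) = 0.10979, P(urn B | data) = 0.51757, P(urn C | data) = 0.034504, P(urn D | data) = 0.33814.
So P(white next | data) = Σ P(white next | H) P(H | data) = (3/10)(0.10979) + (4/5)(0.51757) + (0)(0.034504) + (5/8)(0.33814) = 0.65833.

0.658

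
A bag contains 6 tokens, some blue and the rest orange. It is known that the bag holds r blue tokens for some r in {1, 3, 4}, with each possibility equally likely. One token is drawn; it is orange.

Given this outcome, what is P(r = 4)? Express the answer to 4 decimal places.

For each hypothesis, P(data | H) works out to: P(data | r = 1) = (5/6) = 5/6; P(data | r = 3) = (3/6) = 1/2; P(data | r = 4) = (2/6) = 1/3.
Multiplying each by its prior: 1/3 · 5/6 = 5/18, 1/3 · 1/2 = 1/6, 1/3 · 1/3 = 1/9; summing to 5/9.
Hence P(r = 4 | data) = (1/9) / (5/9) = 1/5.

0.2000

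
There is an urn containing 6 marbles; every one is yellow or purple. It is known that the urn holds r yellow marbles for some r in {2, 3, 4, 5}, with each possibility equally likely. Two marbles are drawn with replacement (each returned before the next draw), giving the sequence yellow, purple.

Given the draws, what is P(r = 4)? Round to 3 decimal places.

Compute the likelihood of the observed sequence for each case: P(data | r = 2) = (2/6)(4/6) = 2/9; P(data | r = 3) = (3/6)(3/6) = 1/4; P(data | r = 4) = (4/6)(2/6) = 2/9; P(data | r = 5) = (5/6)(1/6) = 5/36.
The prior-weighted likelihoods are 1/4 · 2/9 = 1/18, 1/4 · 1/4 = 1/16, 1/4 · 2/9 = 1/18, 1/4 · 5/36 = 5/144; summing to 5/24.
Therefore the posterior P(r = 4 | data) = (1/18) / (5/24) = 4/15.

0.267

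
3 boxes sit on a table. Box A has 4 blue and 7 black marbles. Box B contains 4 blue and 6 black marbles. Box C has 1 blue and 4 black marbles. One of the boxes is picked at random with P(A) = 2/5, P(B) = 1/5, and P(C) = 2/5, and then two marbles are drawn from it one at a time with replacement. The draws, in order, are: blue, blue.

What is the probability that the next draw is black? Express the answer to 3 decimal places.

The likelihood of the observed sequence under each hypothesis: P(data | box A) = (4/11)(4/11) = 0.13223; P(data | box B) = (4/10)(4/10) = 0.16; P(data | box C) = (1/5)(1/5) = 0.04.
Multiplying each by its prior: 2/5 · 0.13223 = 0.052893, 1/5 · 0.16 = 0.032, 2/5 · 0.04 = 0.016; summing to 0.10089.
Dividing through by the total gives posterior P(box A | data) = 0.52425, P(box B | data) = 0.31717, P(box C | data) = 0.15858.
The predictive probability is P(black next | data) = (7/11)(0.52425) + (3/5)(0.31717) + (4/5)(0.15858) = 0.65078.

0.651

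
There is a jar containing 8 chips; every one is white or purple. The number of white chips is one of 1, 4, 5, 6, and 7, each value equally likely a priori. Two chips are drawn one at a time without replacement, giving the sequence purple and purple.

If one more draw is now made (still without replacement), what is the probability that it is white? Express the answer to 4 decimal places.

0.3548

The likelihood of the observed sequence under each hypothesis: P(data | r = 1) = (7/8)(6/7) = 3/4; P(data | r = 4) = (4/8)(3/7) = 3/14; P(data | r = 5) = (3/8)(2/7) = 3/28; P(data | r = 6) = (2/8)(1/7) = 1/28; P(data | r = 7) = (1/8)(0/7) = 0.
Weighting by the prior gives 1/5 · 3/4 = 3/20, 1/5 · 3/14 = 3/70, 1/5 · 3/28 = 3/140, 1/5 · 1/28 = 1/140, 1/5 · 0 = 0; summing to 31/140.
Dividing through by the total gives posterior P(r = 1 | data) = 21/31, P(r = 4 | data) = 6/31, P(r = 5 | data) = 3/31, P(r = 6 | data) = 1/31, P(r = 7 | data) = 0.
The predictive probability is P(white next | data) = (1/6)(21/31) + (2/3)(6/31) + (5/6)(3/31) + (1)(1/31) = 11/31.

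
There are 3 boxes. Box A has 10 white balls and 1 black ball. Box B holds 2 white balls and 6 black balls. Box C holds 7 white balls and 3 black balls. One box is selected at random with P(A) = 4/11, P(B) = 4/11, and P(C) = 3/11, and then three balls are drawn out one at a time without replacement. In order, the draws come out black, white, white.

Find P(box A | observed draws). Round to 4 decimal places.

Under each hypothesis, the probability of the observed sequence is: P(data | box A) = (1/11)(10/10)(9/9) = 0.090909; P(data | box B) = (6/8)(2/7)(1/6) = 0.035714; P(data | box C) = (3/10)(7/9)(6/8) = 0.175.
The prior-weighted likelihoods are 4/11 · 0.090909 = 0.033058, 4/11 · 0.035714 = 0.012987, 3/11 · 0.175 = 0.047727; summing to 0.093772.
So P(box A | data) = (0.033058) / (0.093772) = 0.35253.

0.3525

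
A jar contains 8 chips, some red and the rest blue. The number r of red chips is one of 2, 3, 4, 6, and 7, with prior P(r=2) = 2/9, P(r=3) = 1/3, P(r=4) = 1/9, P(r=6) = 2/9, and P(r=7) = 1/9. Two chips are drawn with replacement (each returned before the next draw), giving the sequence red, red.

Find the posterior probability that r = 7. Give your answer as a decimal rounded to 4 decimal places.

Under each hypothesis, the probability of the observed sequence is: P(data | r = 2) = (2/8)(2/8) = 1/16; P(data | r = 3) = (3/8)(3/8) = 9/64; P(data | r = 4) = (4/8)(4/8) = 1/4; P(data | r = 6) = (6/8)(6/8) = 9/16; P(data | r = 7) = (7/8)(7/8) = 49/64.
The prior-weighted likelihoods are 2/9 · 1/16 = 1/72, 1/3 · 9/64 = 3/64, 1/9 · 1/4 = 1/36, 2/9 · 9/16 = 1/8, 1/9 · 49/64 = 49/576; with total 43/144.
By Bayes' rule, P(r = 7 | data) = (49/576) / (43/144) = 49/172.

0.2849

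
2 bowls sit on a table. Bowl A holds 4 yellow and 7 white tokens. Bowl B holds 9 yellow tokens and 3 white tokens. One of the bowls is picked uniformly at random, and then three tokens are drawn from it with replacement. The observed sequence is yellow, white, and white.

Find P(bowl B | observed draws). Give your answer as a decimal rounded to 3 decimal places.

The likelihood of the observed sequence under each hypothesis: P(data | bowl A) = (4/11)(7/11)(7/11) = 0.14726; P(data | bowl B) = (9/12)(3/12)(3/12) = 0.046875.
Multiplying each by its prior: 1/2 · 0.14726 = 0.073629, 1/2 · 0.046875 = 0.023438; these sum to 0.097066.
So P(bowl B | data) = (0.023438) / (0.097066) = 0.24146.

0.241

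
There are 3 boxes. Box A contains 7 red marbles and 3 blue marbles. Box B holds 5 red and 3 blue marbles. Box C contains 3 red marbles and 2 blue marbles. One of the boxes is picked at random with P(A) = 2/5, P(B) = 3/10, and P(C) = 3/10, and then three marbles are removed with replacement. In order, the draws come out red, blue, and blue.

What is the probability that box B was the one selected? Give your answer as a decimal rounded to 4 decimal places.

Compute the likelihood of the observed sequence for each case: P(data | box A) = (7/10)(3/10)(3/10) = 0.063; P(data | box B) = (5/8)(3/8)(3/8) = 0.087891; P(data | box C) = (3/5)(2/5)(2/5) = 0.096.
Multiplying each by its prior: 2/5 · 0.063 = 0.0252, 3/10 · 0.087891 = 0.026367, 3/10 · 0.096 = 0.0288; summing to 0.080367.
So P(box B | data) = (0.026367) / (0.080367) = 0.32808.

0.3281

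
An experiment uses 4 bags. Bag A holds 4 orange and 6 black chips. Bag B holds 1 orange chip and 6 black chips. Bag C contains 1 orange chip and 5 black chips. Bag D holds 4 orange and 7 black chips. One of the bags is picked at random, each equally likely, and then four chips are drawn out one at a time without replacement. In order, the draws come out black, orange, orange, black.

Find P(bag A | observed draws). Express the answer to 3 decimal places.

0.529

The likelihood of the observed sequence under each hypothesis: P(data | bag A) = (6/10)(4/9)(3/8)(5/7) = 1/14; P(data | bag B) = (6/7)(1/6)(0/5) = 0; P(data | bag C) = (5/6)(1/5)(0/4) = 0; P(data | bag D) = (7/11)(4/10)(3/9)(6/8) = 7/110.
Multiplying each by its prior: 1/4 · 1/14 = 1/56, 1/4 · 0 = 0, 1/4 · 0 = 0, 1/4 · 7/110 = 7/440; summing to 13/385.
Therefore the posterior P(bag A | data) = (1/56) / (13/385) = 55/104.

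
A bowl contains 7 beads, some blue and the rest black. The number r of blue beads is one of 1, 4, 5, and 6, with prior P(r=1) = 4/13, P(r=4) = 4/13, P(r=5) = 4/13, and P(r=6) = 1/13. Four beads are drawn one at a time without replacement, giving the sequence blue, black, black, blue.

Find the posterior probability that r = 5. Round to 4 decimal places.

0.3571

Compute the likelihood of the observed sequence for each case: P(data | r = 1) = (1/7)(6/6)(5/5)(0/4) = 0; P(data | r = 4) = (4/7)(3/6)(2/5)(3/4) = 3/35; P(data | r = 5) = (5/7)(2/6)(1/5)(4/4) = 1/21; P(data | r = 6) = (6/7)(1/6)(0/5) = 0.
The prior-weighted likelihoods are 4/13 · 0 = 0, 4/13 · 3/35 = 12/455, 4/13 · 1/21 = 4/273, 1/13 · 0 = 0; these sum to 8/195.
So P(r = 5 | data) = (4/273) / (8/195) = 5/14.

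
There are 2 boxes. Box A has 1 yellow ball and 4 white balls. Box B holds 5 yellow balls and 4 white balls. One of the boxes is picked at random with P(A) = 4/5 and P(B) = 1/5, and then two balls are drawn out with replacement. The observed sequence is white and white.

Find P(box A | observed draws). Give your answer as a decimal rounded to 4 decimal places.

0.9284

The likelihood of the observed sequence under each hypothesis: P(data | box A) = (4/5)(4/5) = 0.64; P(data | box B) = (4/9)(4/9) = 0.19753.
Multiplying each by its prior: 4/5 · 0.64 = 0.512, 1/5 · 0.19753 = 0.039506; these sum to 0.55151.
Therefore the posterior P(box A | data) = (0.512) / (0.55151) = 0.92837.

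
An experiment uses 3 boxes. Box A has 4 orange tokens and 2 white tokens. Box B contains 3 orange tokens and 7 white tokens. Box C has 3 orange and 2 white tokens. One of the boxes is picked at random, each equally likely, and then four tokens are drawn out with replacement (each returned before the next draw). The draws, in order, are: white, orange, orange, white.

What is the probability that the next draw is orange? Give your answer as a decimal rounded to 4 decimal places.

0.5342

Under each hypothesis, the probability of the observed sequence is: P(data | box A) = (2/6)(4/6)(4/6)(2/6) = 0.049383; P(data | box B) = (7/10)(3/10)(3/10)(7/10) = 0.0441; P(data | box C) = (2/5)(3/5)(3/5)(2/5) = 0.0576.
Weighting by the prior gives 1/3 · 0.049383 = 0.016461, 1/3 · 0.0441 = 0.0147, 1/3 · 0.0576 = 0.0192; with total 0.050361.
Dividing through by the total gives posterior P(box A | data) = 0.32686, P(box B | data) = 0.29189, P(box C | data) = 0.38125.
So P(orange next | data) = Σ P(orange next | H) P(H | data) = (2/3)(0.32686) + (3/10)(0.29189) + (3/5)(0.38125) = 0.53422.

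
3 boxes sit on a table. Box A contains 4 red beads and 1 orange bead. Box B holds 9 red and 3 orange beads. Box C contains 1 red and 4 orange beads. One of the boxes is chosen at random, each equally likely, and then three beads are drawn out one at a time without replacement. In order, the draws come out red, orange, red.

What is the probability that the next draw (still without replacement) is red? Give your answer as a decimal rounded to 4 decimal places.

0.9000

For each hypothesis, P(data | H) works out to: P(data | box A) = (4/5)(1/4)(3/3) = 1/5; P(data | box B) = (9/12)(3/11)(8/10) = 9/55; P(data | box C) = (1/5)(4/4)(0/3) = 0.
Multiplying each by its prior: 1/3 · 1/5 = 1/15, 1/3 · 9/55 = 3/55, 1/3 · 0 = 0; with total 4/33.
Dividing through by the total gives posterior P(box A | data) = 11/20, P(box B | data) = 9/20, P(box C | data) = 0.
Averaging over the posterior, P(red next | data) = (1)(11/20) + (7/9)(9/20) = 9/10.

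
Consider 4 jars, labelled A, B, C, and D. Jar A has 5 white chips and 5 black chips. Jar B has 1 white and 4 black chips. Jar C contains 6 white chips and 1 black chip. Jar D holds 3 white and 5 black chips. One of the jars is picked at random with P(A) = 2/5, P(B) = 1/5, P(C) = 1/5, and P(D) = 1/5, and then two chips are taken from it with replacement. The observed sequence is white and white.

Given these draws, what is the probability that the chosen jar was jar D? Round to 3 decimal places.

For each hypothesis, P(data | H) works out to: P(data | jar A) = (5/10)(5/10) = 0.25; P(data | jar B) = (1/5)(1/5) = 0.04; P(data | jar C) = (6/7)(6/7) = 0.73469; P(data | jar D) = (3/8)(3/8) = 0.14062.
The prior-weighted likelihoods are 2/5 · 0.25 = 0.1, 1/5 · 0.04 = 0.008, 1/5 · 0.73469 = 0.14694, 1/5 · 0.14062 = 0.028125; summing to 0.28306.
By Bayes' rule, P(jar D | data) = (0.028125) / (0.28306) = 0.099359.

0.099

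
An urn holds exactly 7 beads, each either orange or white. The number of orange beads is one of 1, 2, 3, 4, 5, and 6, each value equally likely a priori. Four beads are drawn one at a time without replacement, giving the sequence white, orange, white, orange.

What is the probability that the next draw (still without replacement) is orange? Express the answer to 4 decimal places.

For each hypothesis, P(data | H) works out to: P(data | r = 1) = (6/7)(1/6)(5/5)(0/4) = 0; P(data | r = 2) = (5/7)(2/6)(4/5)(1/4) = 1/21; P(data | r = 3) = (4/7)(3/6)(3/5)(2/4) = 3/35; P(data | r = 4) = (3/7)(4/6)(2/5)(3/4) = 3/35; P(data | r = 5) = (2/7)(5/6)(1/5)(4/4) = 1/21; P(data | r = 6) = (1/7)(6/6)(0/5) = 0.
Multiplying each by its prior: 1/6 · 0 = 0, 1/6 · 1/21 = 1/126, 1/6 · 3/35 = 1/70, 1/6 · 3/35 = 1/70, 1/6 · 1/21 = 1/126, 1/6 · 0 = 0; with total 2/45.
Dividing through by the total gives posterior P(r = 1 | data) = 0, P(r = 2 | data) = 5/28, P(r = 3 | data) = 9/28, P(r = 4 | data) = 9/28, P(r = 5 | data) = 5/28, P(r = 6 | data) = 0.
So P(orange next | data) = Σ P(orange next | H) P(H | data) = (0)(5/28) + (1/3)(9/28) + (2/3)(9/28) + (1)(5/28) = 1/2.

0.5000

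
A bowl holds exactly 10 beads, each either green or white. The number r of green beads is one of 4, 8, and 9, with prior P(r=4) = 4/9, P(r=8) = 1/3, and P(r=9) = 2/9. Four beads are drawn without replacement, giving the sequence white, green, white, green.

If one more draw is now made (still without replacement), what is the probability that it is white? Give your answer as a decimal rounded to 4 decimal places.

0.5405

For each hypothesis, P(data | H) works out to: P(data | r = 4) = (6/10)(4/9)(5/8)(3/7) = 1/14; P(data | r = 8) = (2/10)(8/9)(1/8)(7/7) = 1/45; P(data | r = 9) = (1/10)(9/9)(0/8) = 0.
The prior-weighted likelihoods are 4/9 · 1/14 = 2/63, 1/3 · 1/45 = 1/135, 2/9 · 0 = 0; these sum to 37/945.
Normalising, the posterior is P(r = 4 | data) = 30/37, P(r = 8 | data) = 7/37, P(r = 9 | data) = 0.
So P(white next | data) = Σ P(white next | H) P(H | data) = (2/3)(30/37) + (0)(7/37) = 20/37.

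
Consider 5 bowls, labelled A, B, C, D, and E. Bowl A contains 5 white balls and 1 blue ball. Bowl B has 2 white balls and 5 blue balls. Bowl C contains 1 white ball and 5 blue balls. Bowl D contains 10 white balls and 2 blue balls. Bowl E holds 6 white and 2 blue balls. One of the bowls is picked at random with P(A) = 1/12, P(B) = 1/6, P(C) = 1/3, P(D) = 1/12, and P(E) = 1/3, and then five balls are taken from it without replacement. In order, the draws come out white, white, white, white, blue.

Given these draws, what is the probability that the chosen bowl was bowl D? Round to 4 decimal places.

0.1512

The likelihood of the observed sequence under each hypothesis: P(data | bowl A) = (5/6)(4/5)(3/4)(2/3)(1/2) = 1/6; P(data | bowl B) = (2/7)(1/6)(0/5) = 0; P(data | bowl C) = (1/6)(0/5) = 0; P(data | bowl D) = (10/12)(9/11)(8/10)(7/9)(2/8) = 7/66; P(data | bowl E) = (6/8)(5/7)(4/6)(3/5)(2/4) = 3/28.
Multiplying each by its prior: 1/12 · 1/6 = 1/72, 1/6 · 0 = 0, 1/3 · 0 = 0, 1/12 · 7/66 = 7/792, 1/3 · 3/28 = 1/28; with total 9/154.
Therefore the posterior P(bowl D | data) = (7/792) / (9/154) = 49/324.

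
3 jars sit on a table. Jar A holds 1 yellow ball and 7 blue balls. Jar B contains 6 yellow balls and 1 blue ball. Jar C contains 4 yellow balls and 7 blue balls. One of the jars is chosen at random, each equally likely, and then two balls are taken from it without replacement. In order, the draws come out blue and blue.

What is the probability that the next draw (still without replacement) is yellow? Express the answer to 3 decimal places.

Compute the likelihood of the observed sequence for each case: P(data | jar A) = (7/8)(6/7) = 3/4; P(data | jar B) = (1/7)(0/6) = 0; P(data | jar C) = (7/11)(6/10) = 21/55.
Weighting by the prior gives 1/3 · 3/4 = 1/4, 1/3 · 0 = 0, 1/3 · 21/55 = 7/55; with total 83/220.
Dividing through by the total gives posterior P(jar A | data) = 0.66265, P(jar B | data) = 0, P(jar C | data) = 0.33735.
The predictive probability is P(yellow next | data) = (1/6)(0.66265) + (4/9)(0.33735) = 0.26037.

0.260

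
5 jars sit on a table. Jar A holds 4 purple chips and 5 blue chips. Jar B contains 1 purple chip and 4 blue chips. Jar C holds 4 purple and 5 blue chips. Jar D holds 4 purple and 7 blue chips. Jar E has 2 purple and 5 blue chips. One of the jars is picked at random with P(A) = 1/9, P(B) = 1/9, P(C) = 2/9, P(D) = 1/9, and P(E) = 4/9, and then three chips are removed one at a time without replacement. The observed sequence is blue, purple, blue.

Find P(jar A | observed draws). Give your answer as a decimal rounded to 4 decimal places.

For each hypothesis, P(data | H) works out to: P(data | jar A) = (5/9)(4/8)(4/7) = 0.15873; P(data | jar B) = (4/5)(1/4)(3/3) = 0.2; P(data | jar C) = (5/9)(4/8)(4/7) = 0.15873; P(data | jar D) = (7/11)(4/10)(6/9) = 0.1697; P(data | jar E) = (5/7)(2/6)(4/5) = 0.19048.
Weighting by the prior gives 1/9 · 0.15873 = 0.017637, 1/9 · 0.2 = 0.022222, 2/9 · 0.15873 = 0.035273, 1/9 · 0.1697 = 0.018855, 4/9 · 0.19048 = 0.084656; these sum to 0.17864.
By Bayes' rule, P(jar A | data) = (0.017637) / (0.17864) = 0.098726.

0.0987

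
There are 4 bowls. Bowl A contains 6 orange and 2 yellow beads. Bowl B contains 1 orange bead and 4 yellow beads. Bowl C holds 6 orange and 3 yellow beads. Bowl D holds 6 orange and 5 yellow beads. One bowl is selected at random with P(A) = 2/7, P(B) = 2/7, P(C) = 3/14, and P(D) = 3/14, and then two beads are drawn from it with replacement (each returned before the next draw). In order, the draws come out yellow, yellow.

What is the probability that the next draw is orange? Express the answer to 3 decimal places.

0.335

Under each hypothesis, the probability of the observed sequence is: P(data | bowl A) = (2/8)(2/8) = 0.0625; P(data | bowl B) = (4/5)(4/5) = 0.64; P(data | bowl C) = (3/9)(3/9) = 0.11111; P(data | bowl D) = (5/11)(5/11) = 0.20661.
The prior-weighted likelihoods are 2/7 · 0.0625 = 0.017857, 2/7 · 0.64 = 0.18286, 3/14 · 0.11111 = 0.02381, 3/14 · 0.20661 = 0.044274; with total 0.2688.
Dividing through by the total gives posterior P(bowl A | data) = 0.066433, P(bowl B | data) = 0.68028, P(bowl C | data) = 0.088578, P(bowl D | data) = 0.16471.
Averaging over the posterior, P(orange next | data) = (3/4)(0.066433) + (1/5)(0.68028) + (2/3)(0.088578) + (6/11)(0.16471) = 0.33477.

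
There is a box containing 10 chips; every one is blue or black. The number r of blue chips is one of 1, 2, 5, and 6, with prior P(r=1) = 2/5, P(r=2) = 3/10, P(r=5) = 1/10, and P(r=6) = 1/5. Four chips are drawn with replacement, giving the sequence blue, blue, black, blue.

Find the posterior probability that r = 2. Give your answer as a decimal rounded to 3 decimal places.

0.074

Under each hypothesis, the probability of the observed sequence is: P(data | r = 1) = (1/10)(1/10)(9/10)(1/10) = 0.0009; P(data | r = 2) = (2/10)(2/10)(8/10)(2/10) = 0.0064; P(data | r = 5) = (5/10)(5/10)(5/10)(5/10) = 0.0625; P(data | r = 6) = (6/10)(6/10)(4/10)(6/10) = 0.0864.
Weighting by the prior gives 2/5 · 0.0009 = 0.00036, 3/10 · 0.0064 = 0.00192, 1/10 · 0.0625 = 0.00625, 1/5 · 0.0864 = 0.01728; summing to 0.02581.
Therefore the posterior P(r = 2 | data) = (0.00192) / (0.02581) = 0.07439.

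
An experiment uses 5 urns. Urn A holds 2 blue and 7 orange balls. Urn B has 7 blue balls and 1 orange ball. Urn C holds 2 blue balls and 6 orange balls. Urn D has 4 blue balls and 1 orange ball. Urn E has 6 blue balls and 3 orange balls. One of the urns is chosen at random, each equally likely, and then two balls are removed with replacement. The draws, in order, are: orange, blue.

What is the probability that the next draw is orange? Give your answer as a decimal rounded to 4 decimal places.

0.4634

The likelihood of the observed sequence under each hypothesis: P(data | urn A) = (7/9)(2/9) = 0.17284; P(data | urn B) = (1/8)(7/8) = 0.10938; P(data | urn C) = (6/8)(2/8) = 0.1875; P(data | urn D) = (1/5)(4/5) = 0.16; P(data | urn E) = (3/9)(6/9) = 0.22222.
Multiplying each by its prior: 1/5 · 0.17284 = 0.034568, 1/5 · 0.10938 = 0.021875, 1/5 · 0.1875 = 0.0375, 1/5 · 0.16 = 0.032, 1/5 · 0.22222 = 0.044444; with total 0.17039.
The posterior is then P(urn A | data) = 0.20288, P(urn B | data) = 0.12838, P(urn C | data) = 0.22009, P(urn D | data) = 0.18781, P(urn E | data) = 0.26084.
Averaging over the posterior, P(orange next | data) = (7/9)(0.20288) + (1/8)(0.12838) + (3/4)(0.22009) + (1/5)(0.18781) + (1/3)(0.26084) = 0.46342.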